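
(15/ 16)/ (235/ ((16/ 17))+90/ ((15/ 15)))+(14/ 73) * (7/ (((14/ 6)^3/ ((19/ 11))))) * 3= 3362649/ 6110027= 0.55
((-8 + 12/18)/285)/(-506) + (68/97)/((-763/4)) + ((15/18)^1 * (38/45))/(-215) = -0.01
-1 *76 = -76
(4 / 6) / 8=1 / 12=0.08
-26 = -26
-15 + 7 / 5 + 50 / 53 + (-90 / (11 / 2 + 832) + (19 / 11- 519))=-103518836 / 195305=-530.04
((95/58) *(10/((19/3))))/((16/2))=75/232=0.32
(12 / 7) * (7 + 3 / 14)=12.37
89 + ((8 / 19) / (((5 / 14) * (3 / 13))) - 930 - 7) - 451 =-368759 / 285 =-1293.89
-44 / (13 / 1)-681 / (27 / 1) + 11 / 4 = -12101 / 468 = -25.86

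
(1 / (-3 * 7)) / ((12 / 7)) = -1 / 36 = -0.03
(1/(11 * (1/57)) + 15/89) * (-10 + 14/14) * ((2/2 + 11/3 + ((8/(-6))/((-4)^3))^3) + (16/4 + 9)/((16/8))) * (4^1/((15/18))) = -646864191/250624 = -2581.01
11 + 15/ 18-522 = -3061/ 6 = -510.17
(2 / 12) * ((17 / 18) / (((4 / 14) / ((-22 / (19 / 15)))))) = -6545 / 684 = -9.57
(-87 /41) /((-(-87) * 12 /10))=-5 /246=-0.02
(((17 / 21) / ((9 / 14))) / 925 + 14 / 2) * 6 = 349718 / 8325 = 42.01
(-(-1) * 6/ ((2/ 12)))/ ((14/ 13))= 33.43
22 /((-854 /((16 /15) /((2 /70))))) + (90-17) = 13183 /183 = 72.04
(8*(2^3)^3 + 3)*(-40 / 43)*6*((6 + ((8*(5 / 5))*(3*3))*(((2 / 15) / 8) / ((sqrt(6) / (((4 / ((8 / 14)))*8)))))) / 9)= -3672704*sqrt(6) / 129 - 655840 / 43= -84990.47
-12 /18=-2 /3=-0.67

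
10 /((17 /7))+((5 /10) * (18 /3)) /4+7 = 807 /68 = 11.87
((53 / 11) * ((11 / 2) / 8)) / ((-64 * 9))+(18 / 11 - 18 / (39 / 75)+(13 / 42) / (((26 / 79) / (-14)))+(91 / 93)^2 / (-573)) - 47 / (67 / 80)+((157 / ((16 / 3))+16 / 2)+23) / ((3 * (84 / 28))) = -4646167783379597 / 48621831717888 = -95.56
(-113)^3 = -1442897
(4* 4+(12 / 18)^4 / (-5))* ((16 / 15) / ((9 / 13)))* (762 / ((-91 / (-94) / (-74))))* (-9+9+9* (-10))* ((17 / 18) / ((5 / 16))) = 49703105462272 / 127575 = 389599102.19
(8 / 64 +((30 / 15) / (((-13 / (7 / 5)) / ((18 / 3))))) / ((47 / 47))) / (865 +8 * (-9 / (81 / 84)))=-1821 / 1232920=-0.00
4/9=0.44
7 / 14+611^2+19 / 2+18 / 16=2986657 / 8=373332.12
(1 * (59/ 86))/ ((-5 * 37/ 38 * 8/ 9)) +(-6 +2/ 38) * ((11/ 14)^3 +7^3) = -423656906279/ 207370940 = -2042.99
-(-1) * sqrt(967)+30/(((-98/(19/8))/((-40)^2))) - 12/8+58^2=sqrt(967)+215525/98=2230.33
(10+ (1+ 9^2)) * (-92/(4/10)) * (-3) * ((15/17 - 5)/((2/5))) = -11109000/17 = -653470.59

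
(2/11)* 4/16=1/22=0.05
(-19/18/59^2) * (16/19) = -8/31329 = -0.00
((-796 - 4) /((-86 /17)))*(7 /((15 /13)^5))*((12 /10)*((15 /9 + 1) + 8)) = 45244279808 /6530625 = 6928.02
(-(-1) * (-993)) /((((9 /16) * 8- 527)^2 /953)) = -3785316 /1092025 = -3.47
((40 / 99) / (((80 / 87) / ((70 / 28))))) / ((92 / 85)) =12325 / 12144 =1.01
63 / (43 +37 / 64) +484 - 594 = -302758 / 2789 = -108.55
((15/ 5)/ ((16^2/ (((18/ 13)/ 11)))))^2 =0.00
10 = 10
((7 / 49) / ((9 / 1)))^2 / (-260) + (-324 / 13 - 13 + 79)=42388919 / 1031940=41.08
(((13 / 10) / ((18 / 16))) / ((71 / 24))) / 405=0.00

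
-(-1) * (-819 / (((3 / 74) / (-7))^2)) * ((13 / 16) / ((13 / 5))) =-7630463.75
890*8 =7120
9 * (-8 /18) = -4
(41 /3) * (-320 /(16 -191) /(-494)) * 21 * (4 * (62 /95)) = -325376 /117325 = -2.77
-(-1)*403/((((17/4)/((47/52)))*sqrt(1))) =1457/17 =85.71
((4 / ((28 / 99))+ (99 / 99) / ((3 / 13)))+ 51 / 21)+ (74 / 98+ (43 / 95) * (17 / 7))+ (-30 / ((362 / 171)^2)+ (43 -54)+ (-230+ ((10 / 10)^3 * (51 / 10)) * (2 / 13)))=-2666312362853 / 11895191490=-224.15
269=269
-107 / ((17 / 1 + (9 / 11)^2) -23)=12947 / 645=20.07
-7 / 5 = -1.40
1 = 1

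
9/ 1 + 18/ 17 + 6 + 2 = 18.06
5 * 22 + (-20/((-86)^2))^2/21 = 110.00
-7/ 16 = -0.44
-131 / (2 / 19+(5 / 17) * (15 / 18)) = -253878 / 679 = -373.90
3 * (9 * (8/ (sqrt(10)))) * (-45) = -972 * sqrt(10) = -3073.73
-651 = -651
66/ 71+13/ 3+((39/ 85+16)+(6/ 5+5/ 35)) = 2923091/ 126735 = 23.06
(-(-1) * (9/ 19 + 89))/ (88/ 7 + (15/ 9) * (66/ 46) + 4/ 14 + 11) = 136850/ 40147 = 3.41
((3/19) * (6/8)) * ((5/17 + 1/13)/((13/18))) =3321/54587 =0.06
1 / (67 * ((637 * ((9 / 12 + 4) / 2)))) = 0.00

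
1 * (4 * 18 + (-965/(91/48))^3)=-99381469710888/753571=-131880698.32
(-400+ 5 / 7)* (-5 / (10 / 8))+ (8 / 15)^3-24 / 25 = 37713404 / 23625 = 1596.33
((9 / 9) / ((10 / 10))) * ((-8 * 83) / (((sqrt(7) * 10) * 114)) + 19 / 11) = 19 / 11- 166 * sqrt(7) / 1995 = 1.51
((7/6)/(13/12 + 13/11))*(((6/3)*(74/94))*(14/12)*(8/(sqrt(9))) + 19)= 1556786/126477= 12.31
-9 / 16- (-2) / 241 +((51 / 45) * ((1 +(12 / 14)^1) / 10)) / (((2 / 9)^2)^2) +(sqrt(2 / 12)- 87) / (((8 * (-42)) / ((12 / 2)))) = 117830557 / 1349600- sqrt(6) / 336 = 87.30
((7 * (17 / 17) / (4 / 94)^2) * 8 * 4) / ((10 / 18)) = 1113336 / 5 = 222667.20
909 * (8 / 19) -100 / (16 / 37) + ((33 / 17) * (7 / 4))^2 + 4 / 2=14498599 / 87856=165.03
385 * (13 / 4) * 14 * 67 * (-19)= -44599555 / 2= -22299777.50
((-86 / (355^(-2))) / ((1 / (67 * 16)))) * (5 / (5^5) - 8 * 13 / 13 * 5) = 11618032060128 / 25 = 464721282405.12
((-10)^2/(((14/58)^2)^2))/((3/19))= 1343833900/7203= 186565.86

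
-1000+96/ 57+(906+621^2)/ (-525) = -823933/ 475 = -1734.60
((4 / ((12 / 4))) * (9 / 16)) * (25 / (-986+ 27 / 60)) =-375 / 19711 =-0.02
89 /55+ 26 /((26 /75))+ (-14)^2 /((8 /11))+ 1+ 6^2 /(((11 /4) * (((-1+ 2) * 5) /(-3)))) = 37319 /110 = 339.26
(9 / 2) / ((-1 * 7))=-9 / 14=-0.64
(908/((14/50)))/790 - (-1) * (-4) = 58/553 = 0.10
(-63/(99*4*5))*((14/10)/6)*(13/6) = -637/39600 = -0.02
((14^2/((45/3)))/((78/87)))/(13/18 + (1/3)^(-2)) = 2436/1625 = 1.50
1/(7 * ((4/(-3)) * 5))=-3/140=-0.02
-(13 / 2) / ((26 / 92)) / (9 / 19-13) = 437 / 238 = 1.84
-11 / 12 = -0.92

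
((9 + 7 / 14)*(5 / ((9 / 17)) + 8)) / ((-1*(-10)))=2983 / 180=16.57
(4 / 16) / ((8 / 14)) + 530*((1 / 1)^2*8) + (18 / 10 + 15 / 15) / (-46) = 7802293 / 1840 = 4240.38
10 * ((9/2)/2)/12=15/8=1.88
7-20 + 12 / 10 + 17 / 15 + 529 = 1555 / 3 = 518.33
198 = 198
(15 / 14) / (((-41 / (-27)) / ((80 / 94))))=0.60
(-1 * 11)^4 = 14641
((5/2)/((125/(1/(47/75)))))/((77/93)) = 279/7238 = 0.04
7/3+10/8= 43/12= 3.58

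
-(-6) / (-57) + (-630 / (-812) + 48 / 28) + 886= 6853001 / 7714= 888.38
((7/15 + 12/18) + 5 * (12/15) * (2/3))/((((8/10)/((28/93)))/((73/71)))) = 9709/6603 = 1.47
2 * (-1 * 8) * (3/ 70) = -24/ 35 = -0.69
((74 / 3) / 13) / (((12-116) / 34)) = -629 / 1014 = -0.62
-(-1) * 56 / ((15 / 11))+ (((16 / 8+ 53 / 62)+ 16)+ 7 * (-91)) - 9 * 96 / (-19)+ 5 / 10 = -4692311 / 8835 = -531.10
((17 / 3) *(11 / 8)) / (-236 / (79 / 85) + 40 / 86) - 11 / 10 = -23365639 / 20664000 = -1.13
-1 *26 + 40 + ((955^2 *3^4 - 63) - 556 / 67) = 4949555836 / 67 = 73873967.70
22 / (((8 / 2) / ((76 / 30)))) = 209 / 15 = 13.93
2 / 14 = 1 / 7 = 0.14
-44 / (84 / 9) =-33 / 7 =-4.71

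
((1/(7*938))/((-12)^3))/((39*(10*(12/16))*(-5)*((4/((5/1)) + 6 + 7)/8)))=0.00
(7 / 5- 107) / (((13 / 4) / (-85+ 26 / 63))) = 3751616 / 1365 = 2748.44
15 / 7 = 2.14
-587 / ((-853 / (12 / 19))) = 7044 / 16207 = 0.43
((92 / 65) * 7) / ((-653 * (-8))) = 161 / 84890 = 0.00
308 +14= 322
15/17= 0.88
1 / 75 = 0.01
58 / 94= 29 / 47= 0.62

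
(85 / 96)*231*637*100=13028640.62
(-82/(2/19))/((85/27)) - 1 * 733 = -980.45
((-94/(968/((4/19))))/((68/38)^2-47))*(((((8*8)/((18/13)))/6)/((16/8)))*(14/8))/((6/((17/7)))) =197353/154963611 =0.00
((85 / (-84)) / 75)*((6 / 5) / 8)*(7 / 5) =-17 / 6000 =-0.00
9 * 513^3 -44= 1215051229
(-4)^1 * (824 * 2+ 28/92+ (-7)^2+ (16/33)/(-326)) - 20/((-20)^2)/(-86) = -1444698176123/212793240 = -6789.21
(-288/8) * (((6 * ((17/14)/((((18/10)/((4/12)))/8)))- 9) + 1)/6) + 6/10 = -1697/105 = -16.16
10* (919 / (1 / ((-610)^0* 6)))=55140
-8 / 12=-2 / 3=-0.67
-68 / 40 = -17 / 10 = -1.70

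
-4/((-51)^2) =-4/2601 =-0.00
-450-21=-471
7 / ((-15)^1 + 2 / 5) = -35 / 73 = -0.48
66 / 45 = 22 / 15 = 1.47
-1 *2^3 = -8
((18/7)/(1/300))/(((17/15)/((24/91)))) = 1944000/10829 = 179.52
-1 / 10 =-0.10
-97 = -97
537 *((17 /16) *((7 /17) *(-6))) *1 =-11277 /8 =-1409.62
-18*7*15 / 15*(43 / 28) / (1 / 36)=-6966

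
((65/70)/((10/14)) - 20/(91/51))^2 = 98.18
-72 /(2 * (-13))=2.77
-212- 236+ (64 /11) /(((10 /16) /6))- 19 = -411.15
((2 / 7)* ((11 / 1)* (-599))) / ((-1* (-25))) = -13178 / 175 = -75.30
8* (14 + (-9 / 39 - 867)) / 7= -88736 / 91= -975.12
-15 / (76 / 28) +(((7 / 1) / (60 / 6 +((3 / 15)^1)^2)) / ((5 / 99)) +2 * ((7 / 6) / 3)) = 9.06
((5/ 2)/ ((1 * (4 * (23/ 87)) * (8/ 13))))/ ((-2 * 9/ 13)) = -24505/ 8832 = -2.77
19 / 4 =4.75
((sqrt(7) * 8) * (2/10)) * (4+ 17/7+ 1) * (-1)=-416 * sqrt(7)/35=-31.45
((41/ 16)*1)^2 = 1681/ 256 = 6.57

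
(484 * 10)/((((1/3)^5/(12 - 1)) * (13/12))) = 11942141.54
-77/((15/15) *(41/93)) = -7161/41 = -174.66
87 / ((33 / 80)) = 2320 / 11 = 210.91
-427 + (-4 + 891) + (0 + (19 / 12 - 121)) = 4087 / 12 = 340.58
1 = 1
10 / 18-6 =-5.44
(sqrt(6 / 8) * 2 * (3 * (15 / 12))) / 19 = 15 * sqrt(3) / 76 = 0.34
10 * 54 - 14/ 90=24293/ 45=539.84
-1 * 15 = -15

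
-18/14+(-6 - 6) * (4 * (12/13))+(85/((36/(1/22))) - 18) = -4575569/72072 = -63.49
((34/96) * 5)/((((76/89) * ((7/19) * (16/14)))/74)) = 364.46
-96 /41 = -2.34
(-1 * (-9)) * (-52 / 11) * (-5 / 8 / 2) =585 / 44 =13.30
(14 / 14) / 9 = 1 / 9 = 0.11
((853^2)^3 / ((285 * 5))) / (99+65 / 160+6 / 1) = 12326624467210480928 / 4806525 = 2564560564484.84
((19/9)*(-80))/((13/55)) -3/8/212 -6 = -142976543/198432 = -720.53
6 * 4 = 24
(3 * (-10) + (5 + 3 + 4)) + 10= -8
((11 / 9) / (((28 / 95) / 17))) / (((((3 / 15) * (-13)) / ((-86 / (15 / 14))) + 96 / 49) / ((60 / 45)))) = 4277812 / 90639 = 47.20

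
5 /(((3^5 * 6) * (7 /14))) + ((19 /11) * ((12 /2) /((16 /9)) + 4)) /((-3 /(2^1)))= -272183 /32076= -8.49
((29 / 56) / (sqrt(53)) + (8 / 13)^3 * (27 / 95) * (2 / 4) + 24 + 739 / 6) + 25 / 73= 29 * sqrt(53) / 2968 + 13487894891 / 91417170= 147.61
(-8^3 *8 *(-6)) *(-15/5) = -73728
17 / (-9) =-17 / 9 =-1.89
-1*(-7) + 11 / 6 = 53 / 6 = 8.83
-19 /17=-1.12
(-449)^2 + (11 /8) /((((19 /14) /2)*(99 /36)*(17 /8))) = 65117235 /323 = 201601.35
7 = 7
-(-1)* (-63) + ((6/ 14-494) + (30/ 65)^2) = -556.36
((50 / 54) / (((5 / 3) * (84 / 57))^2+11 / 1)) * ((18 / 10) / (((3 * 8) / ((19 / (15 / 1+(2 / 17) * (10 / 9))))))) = 1049427 / 204975656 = 0.01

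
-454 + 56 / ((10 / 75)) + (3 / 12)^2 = -543 / 16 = -33.94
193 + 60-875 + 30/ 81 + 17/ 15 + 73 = -547.50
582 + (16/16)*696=1278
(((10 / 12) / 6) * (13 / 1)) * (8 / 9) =1.60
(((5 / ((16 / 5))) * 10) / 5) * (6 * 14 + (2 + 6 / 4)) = 4375 / 16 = 273.44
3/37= 0.08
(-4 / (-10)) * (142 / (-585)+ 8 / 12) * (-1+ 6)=496 / 585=0.85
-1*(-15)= 15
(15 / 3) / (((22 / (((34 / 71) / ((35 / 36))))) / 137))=83844 / 5467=15.34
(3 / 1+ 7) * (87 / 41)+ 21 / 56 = 7083 / 328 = 21.59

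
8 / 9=0.89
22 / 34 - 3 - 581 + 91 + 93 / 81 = -225463 / 459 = -491.20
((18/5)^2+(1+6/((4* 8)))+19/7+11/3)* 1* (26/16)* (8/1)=2241707/8400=266.87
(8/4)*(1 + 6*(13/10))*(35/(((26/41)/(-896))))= -11314688/13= -870360.62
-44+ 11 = -33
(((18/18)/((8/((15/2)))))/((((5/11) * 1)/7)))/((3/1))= 77/16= 4.81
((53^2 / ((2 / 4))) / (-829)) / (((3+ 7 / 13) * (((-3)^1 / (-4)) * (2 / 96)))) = -122.57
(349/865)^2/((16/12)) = 365403/2992900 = 0.12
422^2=178084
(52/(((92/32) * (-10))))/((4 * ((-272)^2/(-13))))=169/2127040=0.00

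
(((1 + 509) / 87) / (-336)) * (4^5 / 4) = -2720 / 609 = -4.47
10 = 10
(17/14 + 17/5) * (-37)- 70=-16851/70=-240.73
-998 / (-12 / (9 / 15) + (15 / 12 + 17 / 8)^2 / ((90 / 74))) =319360 / 3403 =93.85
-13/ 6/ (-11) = 13/ 66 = 0.20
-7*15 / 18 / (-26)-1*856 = -855.78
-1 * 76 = -76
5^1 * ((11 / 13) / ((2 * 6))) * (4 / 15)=11 / 117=0.09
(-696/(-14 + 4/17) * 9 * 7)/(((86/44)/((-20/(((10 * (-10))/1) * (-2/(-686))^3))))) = 36764718607848/2795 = 13153745476.87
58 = 58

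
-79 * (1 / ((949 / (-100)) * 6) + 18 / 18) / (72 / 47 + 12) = -5.74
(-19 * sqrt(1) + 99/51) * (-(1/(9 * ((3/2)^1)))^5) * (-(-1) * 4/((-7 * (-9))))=37120/15367679397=0.00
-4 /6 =-2 /3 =-0.67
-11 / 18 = -0.61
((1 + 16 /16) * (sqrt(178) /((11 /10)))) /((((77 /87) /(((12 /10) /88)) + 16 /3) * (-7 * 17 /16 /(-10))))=0.46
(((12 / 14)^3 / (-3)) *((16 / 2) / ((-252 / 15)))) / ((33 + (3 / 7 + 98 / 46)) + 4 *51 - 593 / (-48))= 52992 / 133549451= 0.00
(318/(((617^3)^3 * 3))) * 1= 106/12958850400069656016137897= 0.00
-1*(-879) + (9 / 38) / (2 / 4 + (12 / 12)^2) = 16704 / 19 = 879.16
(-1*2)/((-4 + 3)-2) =0.67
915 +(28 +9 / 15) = 4718 / 5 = 943.60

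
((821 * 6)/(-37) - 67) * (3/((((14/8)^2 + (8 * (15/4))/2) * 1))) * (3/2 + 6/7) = -78.35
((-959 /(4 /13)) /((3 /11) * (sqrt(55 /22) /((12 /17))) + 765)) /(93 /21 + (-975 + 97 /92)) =23315484192 /5548289244469 - 88316228 * sqrt(10) /83224338667035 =0.00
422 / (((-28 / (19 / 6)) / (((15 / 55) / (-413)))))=4009 / 127204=0.03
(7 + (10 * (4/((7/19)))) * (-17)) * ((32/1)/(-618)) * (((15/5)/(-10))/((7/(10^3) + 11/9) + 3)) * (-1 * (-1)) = -185342400/27443423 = -6.75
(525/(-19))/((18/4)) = -350/57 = -6.14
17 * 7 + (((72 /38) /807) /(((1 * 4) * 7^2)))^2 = 119.00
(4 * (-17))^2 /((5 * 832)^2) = 289 /1081600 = 0.00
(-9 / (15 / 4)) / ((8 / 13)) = -39 / 10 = -3.90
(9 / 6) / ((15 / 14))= 7 / 5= 1.40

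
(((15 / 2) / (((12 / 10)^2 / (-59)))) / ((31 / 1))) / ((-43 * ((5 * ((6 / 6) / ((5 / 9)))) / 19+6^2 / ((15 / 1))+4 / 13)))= 9108125 / 125696568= 0.07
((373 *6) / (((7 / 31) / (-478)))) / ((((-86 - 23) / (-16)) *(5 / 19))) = -10081455936 / 3815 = -2642583.47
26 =26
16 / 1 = 16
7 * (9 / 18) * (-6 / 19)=-21 / 19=-1.11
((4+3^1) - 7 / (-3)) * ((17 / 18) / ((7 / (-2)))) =-68 / 27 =-2.52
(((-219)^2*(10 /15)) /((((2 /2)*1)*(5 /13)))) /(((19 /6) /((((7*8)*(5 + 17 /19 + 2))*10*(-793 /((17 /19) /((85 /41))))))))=-166128462864000 /779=-213258617283.70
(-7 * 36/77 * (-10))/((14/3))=540/77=7.01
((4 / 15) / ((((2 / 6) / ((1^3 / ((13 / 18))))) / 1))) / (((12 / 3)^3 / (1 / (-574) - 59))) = -304803 / 298480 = -1.02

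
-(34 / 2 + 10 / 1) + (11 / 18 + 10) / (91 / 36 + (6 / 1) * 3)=-19571 / 739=-26.48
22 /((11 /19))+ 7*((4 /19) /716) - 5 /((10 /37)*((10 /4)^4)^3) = 31553697363949 /830322265625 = 38.00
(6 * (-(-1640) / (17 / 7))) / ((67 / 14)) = 964320 / 1139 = 846.64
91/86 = 1.06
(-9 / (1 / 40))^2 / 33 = 43200 / 11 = 3927.27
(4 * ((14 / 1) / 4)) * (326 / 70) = 326 / 5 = 65.20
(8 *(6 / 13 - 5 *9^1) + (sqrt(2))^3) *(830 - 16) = -3770448 / 13 + 1628 *sqrt(2) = -287732.12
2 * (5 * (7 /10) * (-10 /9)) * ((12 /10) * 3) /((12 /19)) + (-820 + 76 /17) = -43853 /51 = -859.86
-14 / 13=-1.08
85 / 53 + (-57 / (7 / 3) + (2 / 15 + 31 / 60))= -164537 / 7420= -22.17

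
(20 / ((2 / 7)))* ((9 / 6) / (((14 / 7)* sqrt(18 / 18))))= 105 / 2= 52.50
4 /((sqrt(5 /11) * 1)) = 4 * sqrt(55) /5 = 5.93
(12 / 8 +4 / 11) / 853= 41 / 18766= 0.00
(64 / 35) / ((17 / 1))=64 / 595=0.11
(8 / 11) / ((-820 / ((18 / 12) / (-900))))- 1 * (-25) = 16912501 / 676500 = 25.00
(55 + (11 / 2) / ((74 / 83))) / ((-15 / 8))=-18106 / 555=-32.62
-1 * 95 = -95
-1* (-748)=748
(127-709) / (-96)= 97 / 16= 6.06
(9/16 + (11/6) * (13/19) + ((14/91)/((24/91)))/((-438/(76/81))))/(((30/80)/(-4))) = -58746614/3033369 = -19.37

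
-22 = -22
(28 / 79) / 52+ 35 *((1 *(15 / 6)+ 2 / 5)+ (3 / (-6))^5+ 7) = 11351655 / 32864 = 345.41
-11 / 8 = -1.38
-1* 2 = -2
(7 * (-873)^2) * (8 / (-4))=-10669806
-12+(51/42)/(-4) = -689/56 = -12.30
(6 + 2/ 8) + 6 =49/ 4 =12.25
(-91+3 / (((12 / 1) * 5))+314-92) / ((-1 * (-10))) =2621 / 200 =13.10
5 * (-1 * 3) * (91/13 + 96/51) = -2265/17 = -133.24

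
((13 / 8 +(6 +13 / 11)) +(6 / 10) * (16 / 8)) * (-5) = -4403 / 88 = -50.03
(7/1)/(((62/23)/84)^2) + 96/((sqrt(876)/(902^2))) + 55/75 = 97991951/14415 + 13017664 *sqrt(219)/73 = 2645754.56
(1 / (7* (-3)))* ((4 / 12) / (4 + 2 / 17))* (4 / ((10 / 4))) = -68 / 11025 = -0.01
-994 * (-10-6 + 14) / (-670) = -2.97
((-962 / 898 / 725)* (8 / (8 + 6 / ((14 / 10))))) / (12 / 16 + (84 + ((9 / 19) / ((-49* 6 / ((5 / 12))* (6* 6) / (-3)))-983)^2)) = -107583318355968 / 108053715824386170379375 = -0.00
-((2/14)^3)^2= -0.00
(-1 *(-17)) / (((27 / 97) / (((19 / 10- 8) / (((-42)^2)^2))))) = -100589 / 840157920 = -0.00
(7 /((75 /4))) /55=28 /4125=0.01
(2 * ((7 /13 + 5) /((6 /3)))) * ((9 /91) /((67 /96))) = 0.78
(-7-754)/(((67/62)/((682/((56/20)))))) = -80445310/469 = -171525.18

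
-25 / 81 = -0.31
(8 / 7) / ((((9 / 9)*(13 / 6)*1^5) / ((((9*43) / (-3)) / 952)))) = -774 / 10829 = -0.07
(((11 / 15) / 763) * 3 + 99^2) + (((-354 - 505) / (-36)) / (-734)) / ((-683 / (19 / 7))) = 674814381085937 / 68851563480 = 9801.00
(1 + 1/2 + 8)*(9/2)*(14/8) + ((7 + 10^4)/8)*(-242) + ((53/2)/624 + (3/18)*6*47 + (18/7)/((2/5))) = -2643369163/8736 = -302583.47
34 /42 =17 /21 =0.81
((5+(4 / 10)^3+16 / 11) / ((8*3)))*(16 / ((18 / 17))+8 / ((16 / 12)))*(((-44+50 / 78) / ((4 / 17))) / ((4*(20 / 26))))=-4895527859 / 14256000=-343.40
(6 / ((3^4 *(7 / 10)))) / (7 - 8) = -20 / 189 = -0.11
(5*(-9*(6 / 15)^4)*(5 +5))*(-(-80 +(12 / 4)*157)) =112608 / 25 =4504.32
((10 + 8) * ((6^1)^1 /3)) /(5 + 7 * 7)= 2 /3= 0.67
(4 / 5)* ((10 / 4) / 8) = 1 / 4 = 0.25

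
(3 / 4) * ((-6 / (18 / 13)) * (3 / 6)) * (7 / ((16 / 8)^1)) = -91 / 16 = -5.69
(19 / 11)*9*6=1026 / 11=93.27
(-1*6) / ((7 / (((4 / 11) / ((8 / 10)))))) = -30 / 77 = -0.39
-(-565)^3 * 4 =721448500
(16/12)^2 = 16/9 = 1.78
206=206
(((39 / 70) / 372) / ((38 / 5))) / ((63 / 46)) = 299 / 2077992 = 0.00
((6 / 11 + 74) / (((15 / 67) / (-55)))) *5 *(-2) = 549400 / 3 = 183133.33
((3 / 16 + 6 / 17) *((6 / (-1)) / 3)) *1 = -147 / 136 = -1.08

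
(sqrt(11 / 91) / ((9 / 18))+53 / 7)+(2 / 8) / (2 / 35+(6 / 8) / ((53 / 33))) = 2 * sqrt(1001) / 91+219102 / 27223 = 8.74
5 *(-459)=-2295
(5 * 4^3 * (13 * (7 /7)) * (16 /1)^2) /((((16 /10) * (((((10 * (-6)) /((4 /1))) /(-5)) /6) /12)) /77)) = 1230028800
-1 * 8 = -8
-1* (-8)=8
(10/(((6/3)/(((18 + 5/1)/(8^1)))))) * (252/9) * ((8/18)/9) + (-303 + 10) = -22123/81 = -273.12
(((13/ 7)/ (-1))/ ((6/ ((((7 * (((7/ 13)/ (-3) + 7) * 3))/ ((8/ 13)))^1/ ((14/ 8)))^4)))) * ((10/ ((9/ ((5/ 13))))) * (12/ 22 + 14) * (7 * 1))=-1251602884000/ 297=-4214151124.58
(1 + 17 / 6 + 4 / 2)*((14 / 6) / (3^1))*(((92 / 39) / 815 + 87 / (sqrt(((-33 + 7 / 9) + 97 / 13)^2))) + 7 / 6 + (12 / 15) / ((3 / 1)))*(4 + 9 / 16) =3260714602579 / 31823243712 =102.46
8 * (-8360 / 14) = -33440 / 7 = -4777.14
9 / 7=1.29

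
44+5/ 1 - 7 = 42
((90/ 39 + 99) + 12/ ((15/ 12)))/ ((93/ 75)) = 36045/ 403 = 89.44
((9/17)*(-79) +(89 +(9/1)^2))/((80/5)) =2179/272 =8.01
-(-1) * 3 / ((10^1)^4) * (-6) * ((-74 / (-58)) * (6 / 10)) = -999 / 725000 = -0.00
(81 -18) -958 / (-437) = 65.19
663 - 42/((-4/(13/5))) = 6903/10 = 690.30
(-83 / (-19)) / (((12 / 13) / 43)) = 203.50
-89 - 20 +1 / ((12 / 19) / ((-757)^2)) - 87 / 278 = 907218.27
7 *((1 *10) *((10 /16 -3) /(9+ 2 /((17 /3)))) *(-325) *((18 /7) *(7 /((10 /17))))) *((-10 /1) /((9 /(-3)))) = 62460125 /106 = 589246.46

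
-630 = -630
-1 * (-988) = 988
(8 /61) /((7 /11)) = 88 /427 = 0.21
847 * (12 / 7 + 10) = 9922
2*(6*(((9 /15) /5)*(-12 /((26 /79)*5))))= -17064 /1625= -10.50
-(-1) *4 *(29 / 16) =29 / 4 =7.25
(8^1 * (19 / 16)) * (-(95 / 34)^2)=-171475 / 2312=-74.17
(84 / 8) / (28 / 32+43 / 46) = 644 / 111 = 5.80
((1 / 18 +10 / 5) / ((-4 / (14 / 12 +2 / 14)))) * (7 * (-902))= 917785 / 216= 4249.00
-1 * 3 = -3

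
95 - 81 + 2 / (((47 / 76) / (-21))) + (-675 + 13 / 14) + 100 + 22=-398739 / 658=-605.99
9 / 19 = 0.47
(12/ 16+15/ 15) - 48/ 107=1.30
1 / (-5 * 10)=-1 / 50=-0.02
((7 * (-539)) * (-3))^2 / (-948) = -42706587 / 316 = -135147.43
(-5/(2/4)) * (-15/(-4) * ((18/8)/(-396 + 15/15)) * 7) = 945/632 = 1.50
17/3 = 5.67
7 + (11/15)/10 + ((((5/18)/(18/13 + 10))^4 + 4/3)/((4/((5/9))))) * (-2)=151920439842755203/22664669775667200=6.70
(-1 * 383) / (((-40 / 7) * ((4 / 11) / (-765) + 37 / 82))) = 184997043 / 1244108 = 148.70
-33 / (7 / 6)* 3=-594 / 7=-84.86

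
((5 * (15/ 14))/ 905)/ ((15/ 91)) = 13/ 362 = 0.04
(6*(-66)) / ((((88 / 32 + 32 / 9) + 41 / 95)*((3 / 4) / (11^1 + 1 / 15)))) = -19983744 / 23041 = -867.31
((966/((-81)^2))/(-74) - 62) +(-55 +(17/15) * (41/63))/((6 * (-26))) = -61.65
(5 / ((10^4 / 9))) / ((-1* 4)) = -9 / 8000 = -0.00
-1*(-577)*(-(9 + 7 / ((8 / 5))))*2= -61739 / 4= -15434.75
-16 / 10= -1.60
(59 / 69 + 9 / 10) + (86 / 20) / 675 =136732 / 77625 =1.76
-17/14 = -1.21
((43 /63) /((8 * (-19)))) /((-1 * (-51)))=-43 /488376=-0.00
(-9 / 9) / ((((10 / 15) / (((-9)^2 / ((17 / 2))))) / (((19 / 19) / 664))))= -243 / 11288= -0.02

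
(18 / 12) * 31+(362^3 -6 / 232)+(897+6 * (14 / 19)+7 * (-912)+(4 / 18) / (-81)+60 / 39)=990737099499365 / 20887308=47432493.43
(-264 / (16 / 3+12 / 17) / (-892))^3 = 3581577 / 30429771848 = 0.00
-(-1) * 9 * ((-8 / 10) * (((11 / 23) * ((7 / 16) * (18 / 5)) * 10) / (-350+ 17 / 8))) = 4536 / 29095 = 0.16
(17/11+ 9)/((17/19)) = 2204/187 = 11.79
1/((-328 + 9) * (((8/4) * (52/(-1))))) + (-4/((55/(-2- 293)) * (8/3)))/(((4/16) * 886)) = 534275/14696968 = 0.04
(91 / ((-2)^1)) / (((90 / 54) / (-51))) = 13923 / 10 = 1392.30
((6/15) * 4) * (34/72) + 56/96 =241/180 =1.34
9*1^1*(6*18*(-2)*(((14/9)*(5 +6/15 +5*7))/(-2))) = 305424/5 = 61084.80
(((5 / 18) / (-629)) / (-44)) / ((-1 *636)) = -5 / 316834848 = -0.00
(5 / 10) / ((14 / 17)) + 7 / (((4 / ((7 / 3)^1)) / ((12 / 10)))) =771 / 140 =5.51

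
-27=-27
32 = 32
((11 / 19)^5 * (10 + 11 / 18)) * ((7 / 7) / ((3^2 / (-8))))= -123042964 / 200564019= -0.61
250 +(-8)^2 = 314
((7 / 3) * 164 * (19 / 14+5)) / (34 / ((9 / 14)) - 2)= 10947 / 229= 47.80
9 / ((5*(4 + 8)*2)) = 3 / 40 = 0.08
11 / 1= 11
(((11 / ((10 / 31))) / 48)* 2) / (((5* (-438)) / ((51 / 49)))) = -5797 / 8584800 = -0.00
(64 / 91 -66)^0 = 1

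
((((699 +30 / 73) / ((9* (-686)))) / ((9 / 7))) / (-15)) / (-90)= -1891 / 28973700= -0.00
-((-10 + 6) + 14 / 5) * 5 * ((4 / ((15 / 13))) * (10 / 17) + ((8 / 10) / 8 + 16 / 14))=11717 / 595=19.69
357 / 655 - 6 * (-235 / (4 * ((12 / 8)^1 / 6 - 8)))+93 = 975882 / 20305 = 48.06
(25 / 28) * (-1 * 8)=-7.14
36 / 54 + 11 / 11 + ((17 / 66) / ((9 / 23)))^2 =740941 / 352836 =2.10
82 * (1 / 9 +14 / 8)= 152.61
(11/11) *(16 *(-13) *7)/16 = -91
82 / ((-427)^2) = 0.00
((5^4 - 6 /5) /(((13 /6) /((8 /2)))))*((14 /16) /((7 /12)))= 112284 /65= 1727.45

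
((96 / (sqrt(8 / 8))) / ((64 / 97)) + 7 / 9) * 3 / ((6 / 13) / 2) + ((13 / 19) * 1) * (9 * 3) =656669 / 342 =1920.08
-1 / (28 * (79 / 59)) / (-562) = 59 / 1243144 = 0.00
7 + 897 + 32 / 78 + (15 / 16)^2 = 9038407 / 9984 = 905.29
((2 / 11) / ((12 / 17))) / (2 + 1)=17 / 198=0.09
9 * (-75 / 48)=-225 / 16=-14.06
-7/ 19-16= -311/ 19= -16.37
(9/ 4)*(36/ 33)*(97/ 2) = 2619/ 22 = 119.05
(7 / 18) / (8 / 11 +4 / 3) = 77 / 408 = 0.19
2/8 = 1/4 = 0.25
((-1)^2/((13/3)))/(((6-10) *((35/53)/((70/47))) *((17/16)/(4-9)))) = 6360/10387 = 0.61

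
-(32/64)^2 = -1/4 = -0.25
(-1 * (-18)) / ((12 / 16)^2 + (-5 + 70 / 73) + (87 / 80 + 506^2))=2920 / 41534341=0.00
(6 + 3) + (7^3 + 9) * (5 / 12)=467 / 3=155.67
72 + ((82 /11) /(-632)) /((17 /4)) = 1063615 /14773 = 72.00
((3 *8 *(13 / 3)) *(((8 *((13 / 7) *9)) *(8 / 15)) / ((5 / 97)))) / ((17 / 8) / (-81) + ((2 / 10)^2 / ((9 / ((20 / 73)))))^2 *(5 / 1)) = -86950159036416 / 15849295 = -5486058.47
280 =280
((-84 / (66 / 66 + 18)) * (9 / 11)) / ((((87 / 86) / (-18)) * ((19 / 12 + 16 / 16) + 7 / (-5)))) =23405760 / 430331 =54.39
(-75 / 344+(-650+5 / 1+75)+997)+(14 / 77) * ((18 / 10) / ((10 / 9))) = 40401439 / 94600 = 427.08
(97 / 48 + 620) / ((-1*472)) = -29857 / 22656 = -1.32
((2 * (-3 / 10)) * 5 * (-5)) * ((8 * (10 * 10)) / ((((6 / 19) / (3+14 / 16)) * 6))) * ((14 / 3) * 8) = 8246000 / 9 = 916222.22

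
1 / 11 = 0.09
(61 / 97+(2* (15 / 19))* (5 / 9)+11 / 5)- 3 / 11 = 1044059 / 304095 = 3.43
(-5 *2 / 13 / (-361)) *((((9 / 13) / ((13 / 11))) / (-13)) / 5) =-198 / 10310521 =-0.00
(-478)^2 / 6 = 114242 / 3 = 38080.67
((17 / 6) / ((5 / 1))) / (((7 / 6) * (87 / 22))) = 374 / 3045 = 0.12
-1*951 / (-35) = 951 / 35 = 27.17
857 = 857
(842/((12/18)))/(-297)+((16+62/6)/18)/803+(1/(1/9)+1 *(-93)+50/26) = -48663401/563706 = -86.33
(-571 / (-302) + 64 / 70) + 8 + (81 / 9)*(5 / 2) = 176017 / 5285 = 33.31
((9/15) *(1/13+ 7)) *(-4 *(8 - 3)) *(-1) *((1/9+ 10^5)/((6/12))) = 662400736/39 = 16984634.26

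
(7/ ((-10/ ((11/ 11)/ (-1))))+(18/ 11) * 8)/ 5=1517/ 550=2.76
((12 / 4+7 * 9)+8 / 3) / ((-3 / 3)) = -206 / 3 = -68.67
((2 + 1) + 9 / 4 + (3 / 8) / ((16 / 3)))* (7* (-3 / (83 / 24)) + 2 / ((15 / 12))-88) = -491.98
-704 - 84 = -788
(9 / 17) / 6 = 3 / 34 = 0.09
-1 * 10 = -10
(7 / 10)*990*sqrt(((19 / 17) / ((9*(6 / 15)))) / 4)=231*sqrt(3230) / 68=193.07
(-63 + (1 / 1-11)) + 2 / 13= -947 / 13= -72.85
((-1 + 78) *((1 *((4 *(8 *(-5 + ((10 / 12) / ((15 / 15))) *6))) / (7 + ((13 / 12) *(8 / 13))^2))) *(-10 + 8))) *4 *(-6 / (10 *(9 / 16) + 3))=0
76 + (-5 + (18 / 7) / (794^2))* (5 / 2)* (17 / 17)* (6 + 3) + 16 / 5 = -734771133 / 22065260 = -33.30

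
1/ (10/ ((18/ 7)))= 9/ 35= 0.26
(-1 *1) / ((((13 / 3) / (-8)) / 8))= 192 / 13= 14.77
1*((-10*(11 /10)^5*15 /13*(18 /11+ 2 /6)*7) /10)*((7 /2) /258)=-717409 /2064000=-0.35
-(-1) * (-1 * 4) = -4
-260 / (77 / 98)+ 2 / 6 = -10909 / 33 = -330.58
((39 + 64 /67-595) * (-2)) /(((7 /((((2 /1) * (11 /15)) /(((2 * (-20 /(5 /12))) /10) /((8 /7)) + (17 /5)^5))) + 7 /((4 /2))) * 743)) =63916875 /91204616377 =0.00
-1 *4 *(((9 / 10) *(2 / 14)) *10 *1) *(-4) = 144 / 7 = 20.57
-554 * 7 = -3878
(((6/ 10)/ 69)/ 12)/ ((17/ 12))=1/ 1955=0.00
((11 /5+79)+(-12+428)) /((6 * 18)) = 1243 /270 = 4.60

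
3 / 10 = 0.30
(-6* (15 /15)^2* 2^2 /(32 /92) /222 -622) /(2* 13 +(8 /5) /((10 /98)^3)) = -28781875 /70850708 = -0.41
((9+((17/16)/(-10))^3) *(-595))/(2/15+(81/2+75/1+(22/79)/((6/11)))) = -148505261523/3221340160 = -46.10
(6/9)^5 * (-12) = -128/81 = -1.58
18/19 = 0.95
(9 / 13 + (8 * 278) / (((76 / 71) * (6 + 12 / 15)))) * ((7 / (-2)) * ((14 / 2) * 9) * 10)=-2835358785 / 4199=-675246.20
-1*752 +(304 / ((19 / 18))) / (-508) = -95576 / 127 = -752.57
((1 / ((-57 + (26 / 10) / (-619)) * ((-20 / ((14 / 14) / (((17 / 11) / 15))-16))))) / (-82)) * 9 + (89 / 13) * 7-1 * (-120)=2147561347885 / 12788912864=167.92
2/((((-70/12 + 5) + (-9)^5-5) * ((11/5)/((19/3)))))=-380/3897619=-0.00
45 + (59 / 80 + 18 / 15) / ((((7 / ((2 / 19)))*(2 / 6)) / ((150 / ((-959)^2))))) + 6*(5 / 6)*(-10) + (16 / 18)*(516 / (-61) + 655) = 153027605247239 / 268609390308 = 569.70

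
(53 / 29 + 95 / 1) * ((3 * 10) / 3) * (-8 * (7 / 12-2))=318240 / 29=10973.79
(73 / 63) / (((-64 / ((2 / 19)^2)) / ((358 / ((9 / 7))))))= -13067 / 233928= -0.06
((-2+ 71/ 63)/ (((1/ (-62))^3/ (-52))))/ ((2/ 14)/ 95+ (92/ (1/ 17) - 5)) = -2023553675/ 291582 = -6939.91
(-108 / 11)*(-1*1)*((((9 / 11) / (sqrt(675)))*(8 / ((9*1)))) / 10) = 48*sqrt(3) / 3025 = 0.03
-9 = -9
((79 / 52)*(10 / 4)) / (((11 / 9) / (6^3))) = 95985 / 143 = 671.22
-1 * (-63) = 63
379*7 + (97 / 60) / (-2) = 318263 / 120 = 2652.19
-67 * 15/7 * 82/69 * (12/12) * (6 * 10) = -1648200/161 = -10237.27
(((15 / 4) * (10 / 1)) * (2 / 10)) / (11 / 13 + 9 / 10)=975 / 227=4.30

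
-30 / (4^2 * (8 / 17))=-3.98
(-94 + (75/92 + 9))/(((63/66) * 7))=-85195/6762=-12.60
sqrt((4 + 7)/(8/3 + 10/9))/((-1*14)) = -3*sqrt(374)/476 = -0.12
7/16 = 0.44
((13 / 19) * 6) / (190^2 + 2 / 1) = 13 / 114323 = 0.00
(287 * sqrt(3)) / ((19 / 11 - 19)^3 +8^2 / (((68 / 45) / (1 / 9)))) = -927707 * sqrt(3) / 16642360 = -0.10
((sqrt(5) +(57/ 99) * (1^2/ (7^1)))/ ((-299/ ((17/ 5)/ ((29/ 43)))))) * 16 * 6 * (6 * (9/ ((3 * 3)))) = -421056 * sqrt(5)/ 43355 - 2666688/ 3338335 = -22.52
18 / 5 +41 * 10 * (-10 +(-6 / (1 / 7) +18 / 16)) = -417103 / 20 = -20855.15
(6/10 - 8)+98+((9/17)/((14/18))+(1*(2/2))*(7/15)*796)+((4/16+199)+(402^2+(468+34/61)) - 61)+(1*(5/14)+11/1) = 70855786511/435540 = 162684.91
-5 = -5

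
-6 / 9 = -2 / 3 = -0.67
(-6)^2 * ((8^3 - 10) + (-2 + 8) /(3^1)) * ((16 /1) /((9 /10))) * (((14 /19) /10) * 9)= 4064256 /19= 213908.21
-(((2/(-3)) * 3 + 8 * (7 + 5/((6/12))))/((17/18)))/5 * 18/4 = -10854/85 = -127.69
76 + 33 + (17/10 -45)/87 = 94397/870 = 108.50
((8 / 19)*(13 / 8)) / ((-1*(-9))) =0.08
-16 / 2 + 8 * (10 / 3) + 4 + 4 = 26.67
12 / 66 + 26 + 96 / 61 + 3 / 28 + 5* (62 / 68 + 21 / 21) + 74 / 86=525766337 / 13734028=38.28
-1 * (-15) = 15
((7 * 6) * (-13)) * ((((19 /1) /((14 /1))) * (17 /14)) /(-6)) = 4199 /28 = 149.96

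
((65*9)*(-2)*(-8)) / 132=780 / 11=70.91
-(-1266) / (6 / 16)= 3376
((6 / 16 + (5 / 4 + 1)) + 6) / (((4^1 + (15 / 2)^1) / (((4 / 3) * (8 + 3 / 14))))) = 115 / 14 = 8.21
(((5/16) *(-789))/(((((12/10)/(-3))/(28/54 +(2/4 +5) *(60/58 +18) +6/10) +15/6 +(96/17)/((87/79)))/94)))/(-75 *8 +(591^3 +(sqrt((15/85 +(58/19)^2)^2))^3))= -171609356654104765675615/11652857743629110420633411128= -0.00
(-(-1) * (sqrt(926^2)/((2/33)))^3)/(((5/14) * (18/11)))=6103275918293.40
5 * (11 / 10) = 11 / 2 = 5.50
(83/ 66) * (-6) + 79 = 71.45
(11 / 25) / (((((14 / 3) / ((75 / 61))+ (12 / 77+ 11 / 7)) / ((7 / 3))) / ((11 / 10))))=27951 / 136690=0.20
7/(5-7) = -7/2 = -3.50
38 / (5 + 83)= 19 / 44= 0.43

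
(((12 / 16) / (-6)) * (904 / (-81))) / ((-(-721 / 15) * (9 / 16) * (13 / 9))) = 9040 / 253071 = 0.04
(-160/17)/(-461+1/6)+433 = 4070825/9401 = 433.02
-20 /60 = -1 /3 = -0.33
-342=-342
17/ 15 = 1.13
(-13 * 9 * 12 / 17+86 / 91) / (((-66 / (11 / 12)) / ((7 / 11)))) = 5741 / 7956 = 0.72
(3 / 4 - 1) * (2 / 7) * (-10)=5 / 7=0.71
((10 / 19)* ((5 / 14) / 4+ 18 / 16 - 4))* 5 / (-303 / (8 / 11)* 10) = 260 / 147763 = 0.00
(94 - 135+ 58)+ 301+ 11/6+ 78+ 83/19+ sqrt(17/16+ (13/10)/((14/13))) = sqrt(44485)/140+ 45851/114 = 403.71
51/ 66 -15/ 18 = -2/ 33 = -0.06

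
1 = 1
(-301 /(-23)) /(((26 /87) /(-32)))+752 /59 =-24495680 /17641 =-1388.57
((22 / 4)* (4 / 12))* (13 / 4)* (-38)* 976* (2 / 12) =-331474 / 9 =-36830.44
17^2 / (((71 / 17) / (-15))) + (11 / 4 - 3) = -294851 / 284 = -1038.21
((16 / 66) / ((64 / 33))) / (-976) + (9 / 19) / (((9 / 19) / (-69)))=-538753 / 7808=-69.00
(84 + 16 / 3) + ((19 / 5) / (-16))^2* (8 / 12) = 285987 / 3200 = 89.37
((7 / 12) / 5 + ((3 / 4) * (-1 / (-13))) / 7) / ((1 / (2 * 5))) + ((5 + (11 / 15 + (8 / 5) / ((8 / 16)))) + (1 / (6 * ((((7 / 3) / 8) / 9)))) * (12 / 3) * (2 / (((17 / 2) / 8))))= 378281 / 7735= 48.91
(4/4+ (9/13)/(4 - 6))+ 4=4.65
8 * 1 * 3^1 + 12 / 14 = 174 / 7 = 24.86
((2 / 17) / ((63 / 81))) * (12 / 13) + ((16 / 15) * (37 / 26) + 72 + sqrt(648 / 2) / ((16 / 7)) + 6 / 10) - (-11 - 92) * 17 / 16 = 71126137 / 371280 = 191.57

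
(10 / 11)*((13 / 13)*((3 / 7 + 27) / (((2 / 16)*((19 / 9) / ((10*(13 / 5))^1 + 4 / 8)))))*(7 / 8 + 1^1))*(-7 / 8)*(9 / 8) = -965925 / 209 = -4621.65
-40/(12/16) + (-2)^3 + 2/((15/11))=-898/15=-59.87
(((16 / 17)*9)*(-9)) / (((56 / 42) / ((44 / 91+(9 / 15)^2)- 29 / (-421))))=-849405528 / 16282175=-52.17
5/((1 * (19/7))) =35/19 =1.84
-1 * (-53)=53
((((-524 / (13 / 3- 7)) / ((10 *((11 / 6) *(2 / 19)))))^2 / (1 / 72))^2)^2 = 416015283674990861049402834978885817761 / 1339743006250000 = 310518720183086502340458.00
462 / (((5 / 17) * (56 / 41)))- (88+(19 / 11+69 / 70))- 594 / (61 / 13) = 87622239 / 93940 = 932.75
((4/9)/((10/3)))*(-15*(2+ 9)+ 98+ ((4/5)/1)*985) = 96.13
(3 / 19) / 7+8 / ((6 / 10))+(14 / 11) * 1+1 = 68594 / 4389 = 15.63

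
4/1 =4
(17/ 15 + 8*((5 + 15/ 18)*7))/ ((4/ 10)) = 1639/ 2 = 819.50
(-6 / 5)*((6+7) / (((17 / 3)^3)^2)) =-56862 / 120687845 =-0.00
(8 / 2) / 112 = 1 / 28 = 0.04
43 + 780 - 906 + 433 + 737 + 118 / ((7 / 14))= 1323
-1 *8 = -8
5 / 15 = 1 / 3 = 0.33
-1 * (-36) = 36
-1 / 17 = -0.06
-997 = -997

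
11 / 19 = 0.58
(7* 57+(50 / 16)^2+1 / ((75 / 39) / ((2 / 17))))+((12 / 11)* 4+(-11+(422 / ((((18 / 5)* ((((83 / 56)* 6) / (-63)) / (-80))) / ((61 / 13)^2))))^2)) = 1133647318992404955067137619 / 529826519851200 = 2139657560574.33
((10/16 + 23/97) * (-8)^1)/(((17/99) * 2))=-66231/3298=-20.08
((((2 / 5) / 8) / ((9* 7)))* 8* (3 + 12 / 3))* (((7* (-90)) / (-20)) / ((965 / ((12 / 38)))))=42 / 91675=0.00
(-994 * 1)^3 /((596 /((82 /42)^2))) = -8423077474 /1341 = -6281191.26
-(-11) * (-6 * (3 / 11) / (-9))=2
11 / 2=5.50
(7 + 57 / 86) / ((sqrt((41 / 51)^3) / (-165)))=-5545485 * sqrt(2091) / 144566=-1754.08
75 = 75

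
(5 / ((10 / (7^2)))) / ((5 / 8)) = 196 / 5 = 39.20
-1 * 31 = -31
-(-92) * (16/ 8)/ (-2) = -92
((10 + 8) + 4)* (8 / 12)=44 / 3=14.67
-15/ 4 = -3.75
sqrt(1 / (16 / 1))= 1 / 4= 0.25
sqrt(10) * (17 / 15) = 17 * sqrt(10) / 15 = 3.58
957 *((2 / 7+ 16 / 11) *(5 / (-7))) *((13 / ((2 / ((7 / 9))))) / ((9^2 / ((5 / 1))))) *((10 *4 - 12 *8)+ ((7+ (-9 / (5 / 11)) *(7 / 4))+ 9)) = 188558435 / 6804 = 27712.88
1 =1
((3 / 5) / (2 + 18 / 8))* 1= 12 / 85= 0.14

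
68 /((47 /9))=612 /47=13.02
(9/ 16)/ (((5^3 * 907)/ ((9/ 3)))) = 27/ 1814000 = 0.00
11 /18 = 0.61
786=786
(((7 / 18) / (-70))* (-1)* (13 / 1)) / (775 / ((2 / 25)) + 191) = 13 / 1778130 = 0.00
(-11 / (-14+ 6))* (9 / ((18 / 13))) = 143 / 16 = 8.94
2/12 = 1/6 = 0.17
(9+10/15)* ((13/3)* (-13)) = -4901/9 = -544.56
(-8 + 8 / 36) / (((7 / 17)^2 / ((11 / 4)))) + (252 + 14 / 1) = 17621 / 126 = 139.85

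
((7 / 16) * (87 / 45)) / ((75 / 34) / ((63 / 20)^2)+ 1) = 1521891 / 2199280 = 0.69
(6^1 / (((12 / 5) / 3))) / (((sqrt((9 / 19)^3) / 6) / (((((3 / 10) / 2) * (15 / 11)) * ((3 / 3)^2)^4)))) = 285 * sqrt(19) / 44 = 28.23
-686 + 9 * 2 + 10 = -658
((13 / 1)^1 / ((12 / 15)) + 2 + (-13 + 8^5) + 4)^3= 2253707317528029 / 64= 35214176836375.45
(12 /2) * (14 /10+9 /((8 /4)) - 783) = -23313 /5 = -4662.60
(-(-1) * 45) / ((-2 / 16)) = -360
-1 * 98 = -98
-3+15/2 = 9/2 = 4.50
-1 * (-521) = 521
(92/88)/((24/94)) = 1081/264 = 4.09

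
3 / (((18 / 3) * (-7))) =-1 / 14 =-0.07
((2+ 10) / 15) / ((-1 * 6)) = -2 / 15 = -0.13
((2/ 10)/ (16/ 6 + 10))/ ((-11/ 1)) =-3/ 2090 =-0.00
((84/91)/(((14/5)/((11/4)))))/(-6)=-55/364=-0.15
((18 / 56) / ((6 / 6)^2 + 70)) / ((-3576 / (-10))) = 15 / 1184848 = 0.00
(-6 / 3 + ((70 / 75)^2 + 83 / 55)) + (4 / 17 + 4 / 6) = 53947 / 42075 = 1.28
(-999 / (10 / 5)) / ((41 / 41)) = -999 / 2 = -499.50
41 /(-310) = -0.13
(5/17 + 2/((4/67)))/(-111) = -383/1258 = -0.30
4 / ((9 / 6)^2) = 16 / 9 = 1.78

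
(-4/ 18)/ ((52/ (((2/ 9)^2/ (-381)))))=2/ 3610737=0.00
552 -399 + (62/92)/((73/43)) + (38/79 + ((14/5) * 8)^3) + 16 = 378335305821/33160250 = 11409.30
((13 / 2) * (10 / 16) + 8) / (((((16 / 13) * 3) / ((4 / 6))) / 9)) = 2509 / 128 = 19.60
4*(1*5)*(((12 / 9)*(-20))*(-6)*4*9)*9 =1036800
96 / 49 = 1.96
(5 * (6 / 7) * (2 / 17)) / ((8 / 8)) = 60 / 119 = 0.50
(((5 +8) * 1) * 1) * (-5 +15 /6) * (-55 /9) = 3575 /18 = 198.61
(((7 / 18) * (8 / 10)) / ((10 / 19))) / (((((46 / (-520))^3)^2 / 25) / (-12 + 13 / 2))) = -225971890144000000 / 1332323001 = -169607437.52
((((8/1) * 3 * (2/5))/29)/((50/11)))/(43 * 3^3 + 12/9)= 72/1149125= 0.00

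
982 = 982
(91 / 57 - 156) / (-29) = 8801 / 1653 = 5.32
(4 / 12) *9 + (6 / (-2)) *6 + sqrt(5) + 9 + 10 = sqrt(5) + 4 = 6.24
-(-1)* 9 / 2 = 9 / 2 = 4.50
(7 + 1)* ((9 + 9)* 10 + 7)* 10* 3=44880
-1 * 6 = -6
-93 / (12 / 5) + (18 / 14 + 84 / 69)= -23343 / 644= -36.25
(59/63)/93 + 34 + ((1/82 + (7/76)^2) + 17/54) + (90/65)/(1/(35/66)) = 35.08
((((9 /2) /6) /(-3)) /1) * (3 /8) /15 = -1 /160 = -0.01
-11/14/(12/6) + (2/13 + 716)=715.76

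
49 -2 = 47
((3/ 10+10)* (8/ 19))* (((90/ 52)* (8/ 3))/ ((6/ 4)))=3296/ 247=13.34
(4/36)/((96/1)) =1/864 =0.00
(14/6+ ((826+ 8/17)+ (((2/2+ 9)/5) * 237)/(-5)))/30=187171/7650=24.47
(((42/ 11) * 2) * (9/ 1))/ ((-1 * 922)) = -378/ 5071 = -0.07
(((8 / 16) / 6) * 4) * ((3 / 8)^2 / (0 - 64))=-3 / 4096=-0.00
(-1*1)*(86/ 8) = -43/ 4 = -10.75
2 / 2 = 1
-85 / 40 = -17 / 8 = -2.12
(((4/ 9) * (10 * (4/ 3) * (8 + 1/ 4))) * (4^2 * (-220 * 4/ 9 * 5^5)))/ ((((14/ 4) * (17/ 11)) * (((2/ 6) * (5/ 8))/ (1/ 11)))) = -61952000000/ 3213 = -19281668.22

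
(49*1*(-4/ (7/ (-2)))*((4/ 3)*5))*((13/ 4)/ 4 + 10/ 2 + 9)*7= 38710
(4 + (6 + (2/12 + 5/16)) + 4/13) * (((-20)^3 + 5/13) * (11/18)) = -855543755/16224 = -52733.22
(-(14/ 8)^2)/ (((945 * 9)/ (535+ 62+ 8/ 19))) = -79457/ 369360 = -0.22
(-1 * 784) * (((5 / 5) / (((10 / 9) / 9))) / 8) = -3969 / 5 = -793.80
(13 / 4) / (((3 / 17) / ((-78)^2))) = 112047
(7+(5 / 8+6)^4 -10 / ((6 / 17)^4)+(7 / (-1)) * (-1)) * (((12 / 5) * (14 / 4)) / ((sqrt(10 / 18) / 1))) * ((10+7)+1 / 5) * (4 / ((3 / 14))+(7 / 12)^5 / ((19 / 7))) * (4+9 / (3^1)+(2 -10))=-457467010653108869 * sqrt(5) / 217857392640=-4695398.77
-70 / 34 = -35 / 17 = -2.06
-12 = -12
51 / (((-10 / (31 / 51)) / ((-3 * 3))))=279 / 10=27.90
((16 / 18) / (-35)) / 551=-8 / 173565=-0.00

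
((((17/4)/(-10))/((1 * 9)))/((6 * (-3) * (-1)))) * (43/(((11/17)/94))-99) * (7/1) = -1609475/14256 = -112.90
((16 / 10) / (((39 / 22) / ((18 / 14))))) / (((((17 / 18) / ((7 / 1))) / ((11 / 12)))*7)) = 8712 / 7735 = 1.13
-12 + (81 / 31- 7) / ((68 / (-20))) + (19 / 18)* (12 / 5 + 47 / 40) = -154813 / 22320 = -6.94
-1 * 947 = -947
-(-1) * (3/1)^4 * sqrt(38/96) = 27 * sqrt(57)/4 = 50.96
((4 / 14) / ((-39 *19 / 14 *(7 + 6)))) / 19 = -4 / 183027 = -0.00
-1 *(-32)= 32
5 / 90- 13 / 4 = -115 / 36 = -3.19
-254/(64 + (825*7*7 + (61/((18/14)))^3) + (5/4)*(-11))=-740664/429443761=-0.00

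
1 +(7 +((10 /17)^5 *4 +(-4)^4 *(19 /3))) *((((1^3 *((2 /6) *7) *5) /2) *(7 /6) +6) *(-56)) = -44772659789891 /38336139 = -1167896.95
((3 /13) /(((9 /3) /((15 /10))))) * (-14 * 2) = -42 /13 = -3.23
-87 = -87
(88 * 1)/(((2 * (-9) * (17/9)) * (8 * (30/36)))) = -33/85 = -0.39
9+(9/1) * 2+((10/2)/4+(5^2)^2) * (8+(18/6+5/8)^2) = 3396177/256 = 13266.32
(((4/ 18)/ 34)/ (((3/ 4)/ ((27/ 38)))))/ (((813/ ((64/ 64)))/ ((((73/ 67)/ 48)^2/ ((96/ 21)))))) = 37303/ 43455537967104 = 0.00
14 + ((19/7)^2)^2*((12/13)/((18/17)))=5741860/93639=61.32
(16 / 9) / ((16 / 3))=1 / 3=0.33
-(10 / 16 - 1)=3 / 8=0.38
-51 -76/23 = -1249/23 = -54.30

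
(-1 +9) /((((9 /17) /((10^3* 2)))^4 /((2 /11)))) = 21381376000000000000 /72171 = 296259938202325.03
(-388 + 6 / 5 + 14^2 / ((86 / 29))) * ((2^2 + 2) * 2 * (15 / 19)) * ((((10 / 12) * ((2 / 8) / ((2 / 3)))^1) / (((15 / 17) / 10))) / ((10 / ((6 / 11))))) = -5274828 / 8987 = -586.94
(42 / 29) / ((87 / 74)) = 1036 / 841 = 1.23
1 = 1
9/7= 1.29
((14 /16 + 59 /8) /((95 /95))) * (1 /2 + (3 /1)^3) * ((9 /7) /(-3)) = -97.23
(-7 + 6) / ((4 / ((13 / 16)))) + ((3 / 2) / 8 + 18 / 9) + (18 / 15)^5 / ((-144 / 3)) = 386507 / 200000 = 1.93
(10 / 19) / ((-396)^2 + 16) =5 / 1489904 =0.00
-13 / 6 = -2.17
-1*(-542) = 542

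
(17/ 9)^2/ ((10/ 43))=12427/ 810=15.34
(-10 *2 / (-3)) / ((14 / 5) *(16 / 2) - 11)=100 / 171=0.58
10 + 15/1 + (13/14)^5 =13816893/537824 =25.69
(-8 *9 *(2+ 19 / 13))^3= -34012224000 / 2197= -15481212.56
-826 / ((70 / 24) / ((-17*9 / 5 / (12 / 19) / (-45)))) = -38114 / 125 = -304.91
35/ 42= 5/ 6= 0.83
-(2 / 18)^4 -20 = -131221 / 6561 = -20.00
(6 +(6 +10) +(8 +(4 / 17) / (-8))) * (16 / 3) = 8152 / 51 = 159.84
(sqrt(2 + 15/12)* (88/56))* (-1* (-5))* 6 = 84.99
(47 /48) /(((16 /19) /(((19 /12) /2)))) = 16967 /18432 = 0.92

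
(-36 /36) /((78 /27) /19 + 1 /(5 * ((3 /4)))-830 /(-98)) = -41895 /372367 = -0.11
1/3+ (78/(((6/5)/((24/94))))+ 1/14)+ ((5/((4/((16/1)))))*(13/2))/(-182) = 32149/1974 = 16.29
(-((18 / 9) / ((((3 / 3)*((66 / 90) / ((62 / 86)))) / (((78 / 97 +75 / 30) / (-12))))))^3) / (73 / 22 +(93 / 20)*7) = 4903872695819375 / 1108556839774033936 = 0.00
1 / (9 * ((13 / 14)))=14 / 117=0.12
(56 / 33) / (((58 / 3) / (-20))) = -560 / 319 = -1.76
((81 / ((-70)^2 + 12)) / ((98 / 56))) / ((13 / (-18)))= -729 / 55874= -0.01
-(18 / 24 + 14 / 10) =-43 / 20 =-2.15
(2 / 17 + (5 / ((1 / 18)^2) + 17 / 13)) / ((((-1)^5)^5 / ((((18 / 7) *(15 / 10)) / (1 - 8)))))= 9675045 / 10829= 893.44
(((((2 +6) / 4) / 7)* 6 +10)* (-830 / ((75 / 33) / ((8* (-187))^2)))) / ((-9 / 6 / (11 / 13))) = 7372257457664 / 1365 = 5400921214.41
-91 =-91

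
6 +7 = 13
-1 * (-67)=67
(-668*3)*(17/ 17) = -2004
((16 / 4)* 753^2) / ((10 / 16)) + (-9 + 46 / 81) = 1469683913 / 405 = 3628849.17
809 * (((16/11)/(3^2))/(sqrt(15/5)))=12944 * sqrt(3)/297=75.49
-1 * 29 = -29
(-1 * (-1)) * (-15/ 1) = -15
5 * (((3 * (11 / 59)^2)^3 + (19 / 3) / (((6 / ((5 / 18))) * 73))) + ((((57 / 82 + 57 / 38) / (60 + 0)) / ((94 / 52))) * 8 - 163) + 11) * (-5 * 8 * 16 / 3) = 233516537569870313352800 / 1441859417018585973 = 161955.14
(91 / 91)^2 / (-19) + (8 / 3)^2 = 1207 / 171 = 7.06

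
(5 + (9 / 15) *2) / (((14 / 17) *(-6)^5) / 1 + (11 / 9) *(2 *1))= -4743 / 4897010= -0.00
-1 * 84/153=-28/51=-0.55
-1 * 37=-37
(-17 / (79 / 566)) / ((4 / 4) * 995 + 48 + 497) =-4811 / 60830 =-0.08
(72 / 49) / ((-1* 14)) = -0.10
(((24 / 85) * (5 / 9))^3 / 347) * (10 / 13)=5120 / 598388661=0.00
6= 6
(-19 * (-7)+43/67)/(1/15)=134310/67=2004.63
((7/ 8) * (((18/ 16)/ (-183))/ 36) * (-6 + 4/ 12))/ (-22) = -119/ 3091968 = -0.00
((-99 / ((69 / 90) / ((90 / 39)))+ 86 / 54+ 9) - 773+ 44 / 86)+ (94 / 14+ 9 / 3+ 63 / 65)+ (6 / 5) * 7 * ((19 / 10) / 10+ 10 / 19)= -12040869719587 / 11542371750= -1043.19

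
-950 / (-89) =950 / 89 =10.67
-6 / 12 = -1 / 2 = -0.50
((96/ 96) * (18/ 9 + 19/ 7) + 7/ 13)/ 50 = 0.11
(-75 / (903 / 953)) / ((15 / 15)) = -23825 / 301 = -79.15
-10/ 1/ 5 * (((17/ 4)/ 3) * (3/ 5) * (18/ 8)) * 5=-153/ 8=-19.12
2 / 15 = 0.13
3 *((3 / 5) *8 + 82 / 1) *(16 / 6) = 3472 / 5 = 694.40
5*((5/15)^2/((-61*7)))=-5/3843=-0.00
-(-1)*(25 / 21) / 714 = 25 / 14994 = 0.00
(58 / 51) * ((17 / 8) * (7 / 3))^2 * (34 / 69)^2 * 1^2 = 6.79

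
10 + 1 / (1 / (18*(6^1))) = 118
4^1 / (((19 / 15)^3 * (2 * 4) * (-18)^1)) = -375 / 27436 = -0.01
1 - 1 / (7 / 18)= -11 / 7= -1.57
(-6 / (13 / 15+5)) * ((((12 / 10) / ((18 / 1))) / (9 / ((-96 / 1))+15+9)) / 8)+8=22439 / 2805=8.00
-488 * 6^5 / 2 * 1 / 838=-948672 / 419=-2264.13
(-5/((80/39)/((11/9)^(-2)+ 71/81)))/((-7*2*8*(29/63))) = 0.07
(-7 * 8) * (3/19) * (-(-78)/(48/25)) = -359.21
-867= -867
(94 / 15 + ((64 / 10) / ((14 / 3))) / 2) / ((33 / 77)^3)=7154 / 81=88.32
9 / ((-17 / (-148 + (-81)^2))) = -57717 / 17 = -3395.12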